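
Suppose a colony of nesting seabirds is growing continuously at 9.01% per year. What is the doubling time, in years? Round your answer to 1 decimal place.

doubling time = ln(2) / |r| = 0.69315 / 0.0901

doubling time ≈ 7.7 years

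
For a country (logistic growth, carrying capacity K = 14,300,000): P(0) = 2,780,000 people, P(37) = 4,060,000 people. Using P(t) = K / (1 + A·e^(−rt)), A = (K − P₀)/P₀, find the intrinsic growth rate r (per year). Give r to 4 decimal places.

A = (14300000 − 2780000)/2780000 = 4.14388
4060000 = 14300000/(1 + 4.14388·e^(−r·37)) → e^(−37r) = (3.52217 − 1)/4.14388 = 0.608648
r = −ln(0.608648)/37 = 0.49652/37

r ≈ 0.0134 per year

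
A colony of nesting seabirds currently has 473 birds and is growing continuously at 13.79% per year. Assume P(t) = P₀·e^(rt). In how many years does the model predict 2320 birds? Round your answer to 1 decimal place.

2320 = 473 · e^(0.1379·t)
t = ln(2320/473) / 0.1379 = ln(4.90486) / 0.1379 = 1.59023 / 0.1379

t ≈ 11.5 years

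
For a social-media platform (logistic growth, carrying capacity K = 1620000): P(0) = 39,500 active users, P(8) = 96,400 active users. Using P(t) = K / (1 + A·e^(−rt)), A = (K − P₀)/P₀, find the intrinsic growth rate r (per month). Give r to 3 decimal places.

A = (1620000 − 39500)/39500 = 40.01266
96400 = 1620000/(1 + 40.01266·e^(−r·8)) → e^(−8r) = (16.80498 − 1)/40.01266 = 0.394999
r = −ln(0.394999)/8 = 0.92887/8

r ≈ 0.116 per month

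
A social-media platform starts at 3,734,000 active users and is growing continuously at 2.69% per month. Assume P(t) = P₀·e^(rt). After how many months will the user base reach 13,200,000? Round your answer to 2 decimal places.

t ≈ 46.94 months

13200000 = 3734000 · e^(0.0269·t)
t = ln(13200000/3734000) / 0.0269 = ln(3.53508) / 0.0269 = 1.26274 / 0.0269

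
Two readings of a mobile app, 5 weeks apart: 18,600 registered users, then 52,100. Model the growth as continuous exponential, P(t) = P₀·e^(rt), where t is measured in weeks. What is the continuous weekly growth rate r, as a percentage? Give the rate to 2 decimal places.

r ≈ 20.60% per week

52100 = 18600 · e^(r·5)
e^(5r) = 52100/18600 = 2.80108
r = ln(2.80108) / 5 = 1.03 / 5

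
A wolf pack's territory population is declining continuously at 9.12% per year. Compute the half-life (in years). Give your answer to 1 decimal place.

half-life = ln(2) / |r| = 0.69315 / 0.0912

half-life ≈ 7.6 years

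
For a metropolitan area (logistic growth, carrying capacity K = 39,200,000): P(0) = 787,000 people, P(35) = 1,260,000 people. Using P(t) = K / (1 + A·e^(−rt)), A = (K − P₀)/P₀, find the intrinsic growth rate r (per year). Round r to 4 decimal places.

A = (39200000 − 787000)/787000 = 48.8094
1260000 = 39200000/(1 + 48.8094·e^(−r·35)) → e^(−35r) = (31.11111 − 1)/48.8094 = 0.616912
r = −ln(0.616912)/35 = 0.48303/35

r ≈ 0.0138 per year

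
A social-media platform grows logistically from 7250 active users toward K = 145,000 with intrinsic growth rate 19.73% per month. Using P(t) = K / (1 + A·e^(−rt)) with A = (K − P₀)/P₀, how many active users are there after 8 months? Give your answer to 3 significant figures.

≈ 29,500 active users

A = (145000 − 7250)/7250 = 19
P(8) = 145000 / (1 + 19·e^(−0.1973·8)) = 145000 / (1 + 19·0.206305)
= 145000 / 4.91979 ≈ 29472.78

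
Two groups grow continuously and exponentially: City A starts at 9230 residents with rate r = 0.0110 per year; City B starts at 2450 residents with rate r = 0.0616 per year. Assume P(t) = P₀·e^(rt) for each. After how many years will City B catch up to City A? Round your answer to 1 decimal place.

t ≈ 26.2 years

9230·e^(0.011t) = 2450·e^(0.0616t)
9230/2450 = e^((0.0616 − 0.011)t) → ln(3.76735) = 0.0506·t
t = 1.32637 / 0.0506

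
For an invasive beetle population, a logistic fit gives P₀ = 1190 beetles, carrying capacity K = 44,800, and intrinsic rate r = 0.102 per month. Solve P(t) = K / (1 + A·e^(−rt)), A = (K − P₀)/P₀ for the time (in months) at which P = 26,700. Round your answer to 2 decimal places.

A = (44800 − 1190)/1190 = 36.64706
26700 = 44800/(1 + 36.64706·e^(−0.102t)) → 1 + 36.64706·e^(−0.102t) = 1.6779
e^(−0.102t) = 0.018498 → t = ln(54.05947)/0.102 = 3.99008/0.102

t ≈ 39.12 months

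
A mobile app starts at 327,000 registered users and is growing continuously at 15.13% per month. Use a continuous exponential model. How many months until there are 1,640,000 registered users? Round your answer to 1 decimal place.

t ≈ 10.7 months

1640000 = 327000 · e^(0.1513·t)
t = ln(1640000/327000) / 0.1513 = ln(5.01529) / 0.1513 = 1.61249 / 0.1513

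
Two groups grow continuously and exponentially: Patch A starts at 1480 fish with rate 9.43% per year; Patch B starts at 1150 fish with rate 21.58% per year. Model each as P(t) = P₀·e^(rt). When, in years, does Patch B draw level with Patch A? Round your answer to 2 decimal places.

t ≈ 2.08 years

1480·e^(0.0943t) = 1150·e^(0.2158t)
1480/1150 = e^((0.2158 − 0.0943)t) → ln(1.28696) = 0.1215·t
t = 0.25228 / 0.1215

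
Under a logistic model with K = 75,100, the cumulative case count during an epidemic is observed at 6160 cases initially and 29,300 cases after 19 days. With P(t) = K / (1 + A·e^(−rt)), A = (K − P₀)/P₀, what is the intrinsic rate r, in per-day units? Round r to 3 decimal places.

A = (75100 − 6160)/6160 = 11.19156
29300 = 75100/(1 + 11.19156·e^(−r·19)) → e^(−19r) = (2.56314 − 1)/11.19156 = 0.139671
r = −ln(0.139671)/19 = 1.96846/19

r ≈ 0.104 per day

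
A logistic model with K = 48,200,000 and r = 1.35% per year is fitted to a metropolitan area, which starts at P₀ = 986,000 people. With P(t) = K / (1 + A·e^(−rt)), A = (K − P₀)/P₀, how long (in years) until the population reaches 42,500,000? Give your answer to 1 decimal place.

t ≈ 435.4 years

A = (48200000 − 986000)/986000 = 47.88438
42500000 = 48200000/(1 + 47.88438·e^(−0.0135t)) → 1 + 47.88438·e^(−0.0135t) = 1.13412
e^(−0.0135t) = 0.002801 → t = ln(357.03267)/0.0135 = 5.87783/0.0135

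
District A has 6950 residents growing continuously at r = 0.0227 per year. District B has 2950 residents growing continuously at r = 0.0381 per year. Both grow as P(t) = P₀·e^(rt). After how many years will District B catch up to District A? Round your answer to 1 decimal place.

6950·e^(0.0227t) = 2950·e^(0.0381t)
6950/2950 = e^((0.0381 − 0.0227)t) → ln(2.35593) = 0.0154·t
t = 0.85694 / 0.0154

t ≈ 55.6 years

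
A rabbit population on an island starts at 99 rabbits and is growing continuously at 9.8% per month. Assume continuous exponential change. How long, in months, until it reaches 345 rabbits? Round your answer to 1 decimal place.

t ≈ 12.7 months

345 = 99 · e^(0.098·t)
t = ln(345/99) / 0.098 = ln(3.48485) / 0.098 = 1.24842 / 0.098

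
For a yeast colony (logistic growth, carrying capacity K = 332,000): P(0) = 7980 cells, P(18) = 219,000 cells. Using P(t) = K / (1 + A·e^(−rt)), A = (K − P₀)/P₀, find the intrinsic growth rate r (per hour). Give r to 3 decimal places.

A = (332000 − 7980)/7980 = 40.60401
219000 = 332000/(1 + 40.60401·e^(−r·18)) → e^(−18r) = (1.51598 − 1)/40.60401 = 0.012708
r = −ln(0.012708)/18 = 4.36555/18

r ≈ 0.243 per hour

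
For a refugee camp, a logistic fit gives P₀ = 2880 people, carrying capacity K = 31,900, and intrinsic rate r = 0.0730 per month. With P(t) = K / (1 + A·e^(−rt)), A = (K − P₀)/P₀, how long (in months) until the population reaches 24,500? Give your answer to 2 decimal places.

t ≈ 48.05 months

A = (31900 − 2880)/2880 = 10.07639
24500 = 31900/(1 + 10.07639·e^(−0.073t)) → 1 + 10.07639·e^(−0.073t) = 1.30204
e^(−0.073t) = 0.029975 → t = ln(33.36102)/0.073 = 3.50739/0.073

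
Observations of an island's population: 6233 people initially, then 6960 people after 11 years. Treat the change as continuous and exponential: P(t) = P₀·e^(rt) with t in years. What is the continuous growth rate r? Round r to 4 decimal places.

6960 = 6233 · e^(r·11)
e^(11r) = 6960/6233 = 1.11664
r = ln(1.11664) / 11 = 0.11032 / 11

r ≈ 0.0100 per year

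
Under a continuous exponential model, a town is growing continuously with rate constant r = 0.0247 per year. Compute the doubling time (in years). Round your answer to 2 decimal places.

doubling time = ln(2) / |r| = 0.69315 / 0.0247

doubling time ≈ 28.06 years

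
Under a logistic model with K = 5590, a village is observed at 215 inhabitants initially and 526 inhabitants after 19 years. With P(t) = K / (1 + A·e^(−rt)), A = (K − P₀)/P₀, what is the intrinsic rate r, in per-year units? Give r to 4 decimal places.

r ≈ 0.0502 per year

A = (5590 − 215)/215 = 25
526 = 5590/(1 + 25·e^(−r·19)) → e^(−19r) = (10.62738 − 1)/25 = 0.385095
r = −ln(0.385095)/19 = 0.95427/19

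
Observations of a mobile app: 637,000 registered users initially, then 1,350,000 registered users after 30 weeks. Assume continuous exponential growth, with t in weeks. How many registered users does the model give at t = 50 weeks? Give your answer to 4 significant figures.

≈ 2,227,000 registered users

r = ln(1350000/637000) / 30 ≈ 0.025036 per week
P(50) = 637000 · e^(0.025036·50) = 637000 · 3.49669 ≈ 2227392.02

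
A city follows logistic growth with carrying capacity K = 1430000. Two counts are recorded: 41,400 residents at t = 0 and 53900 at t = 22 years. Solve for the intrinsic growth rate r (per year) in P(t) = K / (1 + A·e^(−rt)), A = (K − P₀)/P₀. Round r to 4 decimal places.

A = (1430000 − 41400)/41400 = 33.54106
53900 = 1430000/(1 + 33.54106·e^(−r·22)) → e^(−22r) = (26.53061 − 1)/33.54106 = 0.761175
r = −ln(0.761175)/22 = 0.27289/22

r ≈ 0.0124 per year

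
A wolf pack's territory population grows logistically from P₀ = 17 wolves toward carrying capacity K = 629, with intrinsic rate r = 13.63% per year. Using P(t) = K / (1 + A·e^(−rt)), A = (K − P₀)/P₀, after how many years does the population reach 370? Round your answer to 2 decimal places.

t ≈ 28.91 years

A = (629 − 17)/17 = 36
370 = 629/(1 + 36·e^(−0.1363t)) → 1 + 36·e^(−0.1363t) = 1.7
e^(−0.1363t) = 0.019444 → t = ln(51.42857)/0.1363 = 3.94019/0.1363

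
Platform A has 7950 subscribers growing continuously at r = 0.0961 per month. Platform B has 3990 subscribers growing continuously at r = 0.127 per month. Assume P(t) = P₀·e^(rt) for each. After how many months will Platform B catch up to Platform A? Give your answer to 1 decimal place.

7950·e^(0.0961t) = 3990·e^(0.127t)
7950/3990 = e^((0.127 − 0.0961)t) → ln(1.99248) = 0.0309·t
t = 0.68938 / 0.0309

t ≈ 22.3 months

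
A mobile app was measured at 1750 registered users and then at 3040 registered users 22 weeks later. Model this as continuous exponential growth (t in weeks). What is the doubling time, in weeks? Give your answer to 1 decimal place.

r = ln(3040/1750) / 22 = ln(1.73714) / 22 ≈ 0.025102 per week
doubling time = ln 2 / |r| = 0.69315 / 0.025102

doubling time ≈ 27.6 weeks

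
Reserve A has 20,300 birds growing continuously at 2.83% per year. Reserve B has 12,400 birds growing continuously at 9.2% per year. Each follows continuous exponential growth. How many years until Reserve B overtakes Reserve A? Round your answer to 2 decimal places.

20300·e^(0.0283t) = 12400·e^(0.092t)
20300/12400 = e^((0.092 − 0.0283)t) → ln(1.6371) = 0.0637·t
t = 0.49292 / 0.0637

t ≈ 7.74 years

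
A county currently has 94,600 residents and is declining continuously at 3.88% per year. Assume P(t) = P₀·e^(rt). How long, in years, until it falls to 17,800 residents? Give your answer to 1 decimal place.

17800 = 94600 · e^(-0.0388·t)
t = ln(17800/94600) / -0.0388 = ln(0.18816) / -0.0388 = -1.67046 / -0.0388

t ≈ 43.1 years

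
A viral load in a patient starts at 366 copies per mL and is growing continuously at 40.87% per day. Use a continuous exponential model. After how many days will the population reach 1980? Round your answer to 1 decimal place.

1980 = 366 · e^(0.4087·t)
t = ln(1980/366) / 0.4087 = ln(5.40984) / 0.4087 = 1.68822 / 0.4087

t ≈ 4.1 days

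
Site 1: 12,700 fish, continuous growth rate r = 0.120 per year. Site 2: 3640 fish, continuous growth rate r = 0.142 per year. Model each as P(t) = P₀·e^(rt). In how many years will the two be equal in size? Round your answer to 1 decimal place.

t ≈ 56.8 years

12700·e^(0.12t) = 3640·e^(0.142t)
12700/3640 = e^((0.142 − 0.12)t) → ln(3.48901) = 0.022·t
t = 1.24962 / 0.022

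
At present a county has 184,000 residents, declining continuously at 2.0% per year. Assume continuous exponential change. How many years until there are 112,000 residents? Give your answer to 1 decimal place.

112000 = 184000 · e^(-0.02·t)
t = ln(112000/184000) / -0.02 = ln(0.6087) / -0.02 = -0.49644 / -0.02

t ≈ 24.8 years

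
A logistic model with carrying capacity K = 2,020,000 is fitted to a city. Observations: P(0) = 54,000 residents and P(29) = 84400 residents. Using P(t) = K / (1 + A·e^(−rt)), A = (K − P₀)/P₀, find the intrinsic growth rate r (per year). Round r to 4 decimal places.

A = (2020000 − 54000)/54000 = 36.40741
84400 = 2020000/(1 + 36.40741·e^(−r·29)) → e^(−29r) = (23.93365 − 1)/36.40741 = 0.629917
r = −ln(0.629917)/29 = 0.46217/29

r ≈ 0.0159 per year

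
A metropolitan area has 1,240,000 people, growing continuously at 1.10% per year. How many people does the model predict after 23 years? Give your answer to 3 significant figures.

≈ 1,600,000 people

P(23) = 1240000 · e^(0.011·23) = 1240000 · e^(0.253)
= 1240000 · 1.28788 ≈ 1596975.26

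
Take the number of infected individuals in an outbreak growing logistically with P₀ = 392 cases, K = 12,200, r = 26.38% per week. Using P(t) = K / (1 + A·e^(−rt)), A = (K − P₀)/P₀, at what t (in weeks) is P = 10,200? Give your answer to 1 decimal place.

t ≈ 19.1 weeks

A = (12200 − 392)/392 = 30.12245
10200 = 12200/(1 + 30.12245·e^(−0.2638t)) → 1 + 30.12245·e^(−0.2638t) = 1.19608
e^(−0.2638t) = 0.006509 → t = ln(153.62449)/0.2638 = 5.03451/0.2638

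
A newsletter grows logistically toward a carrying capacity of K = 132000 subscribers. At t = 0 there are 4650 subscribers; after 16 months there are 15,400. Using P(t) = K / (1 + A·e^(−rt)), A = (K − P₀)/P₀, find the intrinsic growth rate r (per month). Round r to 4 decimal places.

A = (132000 − 4650)/4650 = 27.3871
15400 = 132000/(1 + 27.3871·e^(−r·16)) → e^(−16r) = (8.57143 − 1)/27.3871 = 0.27646
r = −ln(0.27646)/16 = 1.28569/16

r ≈ 0.0804 per month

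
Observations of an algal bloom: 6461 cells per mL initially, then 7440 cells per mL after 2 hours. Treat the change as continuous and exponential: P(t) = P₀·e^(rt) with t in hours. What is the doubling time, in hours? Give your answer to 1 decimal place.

doubling time ≈ 9.8 hours

r = ln(7440/6461) / 2 = ln(1.15152) / 2 ≈ 0.070543 per hour
doubling time = ln 2 / |r| = 0.69315 / 0.070543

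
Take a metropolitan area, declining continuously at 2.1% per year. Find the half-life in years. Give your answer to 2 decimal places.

half-life = ln(2) / |r| = 0.69315 / 0.021

half-life ≈ 33.01 years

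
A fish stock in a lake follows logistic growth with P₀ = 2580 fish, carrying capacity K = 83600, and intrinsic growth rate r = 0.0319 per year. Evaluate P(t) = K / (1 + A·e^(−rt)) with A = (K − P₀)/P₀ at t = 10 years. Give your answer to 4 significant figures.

A = (83600 − 2580)/2580 = 31.4031
P(10) = 83600 / (1 + 31.4031·e^(−0.0319·10)) = 83600 / (1 + 31.4031·0.726876)
= 83600 / 23.82615 ≈ 3508.75

≈ 3,509 fish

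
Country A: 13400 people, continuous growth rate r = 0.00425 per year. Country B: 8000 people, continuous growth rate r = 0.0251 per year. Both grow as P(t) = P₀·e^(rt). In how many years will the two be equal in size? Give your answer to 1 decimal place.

13400·e^(0.00425t) = 8000·e^(0.0251t)
13400/8000 = e^((0.0251 − 0.00425)t) → ln(1.675) = 0.02085·t
t = 0.51581 / 0.02085

t ≈ 24.7 years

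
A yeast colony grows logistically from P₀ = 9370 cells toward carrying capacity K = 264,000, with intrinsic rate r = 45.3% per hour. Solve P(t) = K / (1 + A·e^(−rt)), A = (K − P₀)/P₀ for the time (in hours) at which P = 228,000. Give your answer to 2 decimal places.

t ≈ 11.36 hours

A = (264000 − 9370)/9370 = 27.17503
228000 = 264000/(1 + 27.17503·e^(−0.453t)) → 1 + 27.17503·e^(−0.453t) = 1.15789
e^(−0.453t) = 0.00581 → t = ln(172.1085)/0.453 = 5.14813/0.453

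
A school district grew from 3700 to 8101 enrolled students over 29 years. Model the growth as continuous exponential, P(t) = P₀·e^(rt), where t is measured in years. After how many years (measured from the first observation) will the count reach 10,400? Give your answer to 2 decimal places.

t ≈ 38.24 years

r = ln(8101/3700) / 29 ≈ 0.027023 per year
t = ln(10400/3700) / r = 1.03347 / 0.027023 ≈ 38.245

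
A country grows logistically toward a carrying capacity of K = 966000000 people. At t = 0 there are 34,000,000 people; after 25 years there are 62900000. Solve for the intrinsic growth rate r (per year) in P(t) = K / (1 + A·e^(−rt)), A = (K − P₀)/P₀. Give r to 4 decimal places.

r ≈ 0.0259 per year

A = (966000000 − 34000000)/34000000 = 27.41176
62900000 = 966000000/(1 + 27.41176·e^(−r·25)) → e^(−25r) = (15.35771 − 1)/27.41176 = 0.523779
r = −ln(0.523779)/25 = 0.64669/25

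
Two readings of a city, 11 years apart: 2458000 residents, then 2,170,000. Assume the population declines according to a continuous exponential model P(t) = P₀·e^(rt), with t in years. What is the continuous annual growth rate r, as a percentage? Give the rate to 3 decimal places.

2170000 = 2458000 · e^(r·11)
e^(11r) = 2170000/2458000 = 0.88283
r = ln(0.88283) / 11 = -0.12462 / 11

r ≈ -1.133% per year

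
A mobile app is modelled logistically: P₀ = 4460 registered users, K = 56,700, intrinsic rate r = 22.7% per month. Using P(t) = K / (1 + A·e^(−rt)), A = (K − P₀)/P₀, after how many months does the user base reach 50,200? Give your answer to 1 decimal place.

t ≈ 19.8 months

A = (56700 − 4460)/4460 = 11.713
50200 = 56700/(1 + 11.713·e^(−0.227t)) → 1 + 11.713·e^(−0.227t) = 1.12948
e^(−0.227t) = 0.011055 → t = ln(90.46043)/0.227 = 4.50491/0.227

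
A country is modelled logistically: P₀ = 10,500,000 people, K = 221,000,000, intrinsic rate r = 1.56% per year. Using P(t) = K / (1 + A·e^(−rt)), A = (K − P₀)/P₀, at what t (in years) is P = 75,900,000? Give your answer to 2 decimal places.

t ≈ 150.65 years

A = (221000000 − 10500000)/10500000 = 20.04762
75900000 = 221000000/(1 + 20.04762·e^(−0.0156t)) → 1 + 20.04762·e^(−0.0156t) = 2.91173
e^(−0.0156t) = 0.095359 → t = ln(10.48666)/0.0156 = 2.3501/0.0156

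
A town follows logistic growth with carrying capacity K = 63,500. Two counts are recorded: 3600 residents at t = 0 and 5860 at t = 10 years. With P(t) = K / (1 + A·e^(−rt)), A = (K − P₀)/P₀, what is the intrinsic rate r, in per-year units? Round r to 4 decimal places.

A = (63500 − 3600)/3600 = 16.63889
5860 = 63500/(1 + 16.63889·e^(−r·10)) → e^(−10r) = (10.83618 − 1)/16.63889 = 0.591156
r = −ln(0.591156)/10 = 0.52568/10

r ≈ 0.0526 per year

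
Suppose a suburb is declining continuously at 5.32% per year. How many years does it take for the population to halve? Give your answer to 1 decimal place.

half-life ≈ 13.0 years

half-life = ln(2) / |r| = 0.69315 / 0.0532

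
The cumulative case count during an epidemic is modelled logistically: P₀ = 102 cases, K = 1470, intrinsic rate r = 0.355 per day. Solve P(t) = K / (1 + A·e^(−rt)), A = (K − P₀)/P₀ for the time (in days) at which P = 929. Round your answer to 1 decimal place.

t ≈ 8.8 days

A = (1470 − 102)/102 = 13.41176
929 = 1470/(1 + 13.41176·e^(−0.355t)) → 1 + 13.41176·e^(−0.355t) = 1.58235
e^(−0.355t) = 0.043421 → t = ln(23.03055)/0.355 = 3.13682/0.355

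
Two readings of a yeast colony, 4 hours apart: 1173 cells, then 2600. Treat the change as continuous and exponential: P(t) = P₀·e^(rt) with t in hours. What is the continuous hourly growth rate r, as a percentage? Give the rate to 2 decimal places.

2600 = 1173 · e^(r·4)
e^(4r) = 2600/1173 = 2.21654
r = ln(2.21654) / 4 = 0.79595 / 4

r ≈ 19.90% per hour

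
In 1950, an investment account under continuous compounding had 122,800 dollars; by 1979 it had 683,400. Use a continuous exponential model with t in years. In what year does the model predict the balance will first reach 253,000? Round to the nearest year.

r = ln(683400/122800) / 29 = 1.71652/29 ≈ 0.05919 per year
t = ln(253000/122800) / r = 0.72283/0.05919 ≈ 12.21 years after 1950

year 1962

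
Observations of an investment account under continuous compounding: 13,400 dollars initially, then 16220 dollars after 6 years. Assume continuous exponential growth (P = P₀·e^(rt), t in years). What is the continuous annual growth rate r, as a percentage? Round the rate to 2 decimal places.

r ≈ 3.18% per year

16220 = 13400 · e^(r·6)
e^(6r) = 16220/13400 = 1.21045
r = ln(1.21045) / 6 = 0.19099 / 6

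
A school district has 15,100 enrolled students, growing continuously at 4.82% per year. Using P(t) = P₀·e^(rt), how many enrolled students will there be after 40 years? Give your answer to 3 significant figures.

≈ 104,000 enrolled students

P(40) = 15100 · e^(0.0482·40) = 15100 · e^(1.928)
= 15100 · 6.87574 ≈ 103823.75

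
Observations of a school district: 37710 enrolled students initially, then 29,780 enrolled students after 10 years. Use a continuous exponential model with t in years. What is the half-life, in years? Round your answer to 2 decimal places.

r = ln(29780/37710) / 10 = ln(0.78971) / 10 ≈ -0.023609 per year
half-life = ln 2 / |r| = 0.69315 / 0.023609

half-life ≈ 29.36 years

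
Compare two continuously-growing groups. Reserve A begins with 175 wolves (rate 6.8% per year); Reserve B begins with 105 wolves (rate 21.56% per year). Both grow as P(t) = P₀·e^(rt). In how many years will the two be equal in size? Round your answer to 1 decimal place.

175·e^(0.068t) = 105·e^(0.2156t)
175/105 = e^((0.2156 − 0.068)t) → ln(1.66667) = 0.1476·t
t = 0.51083 / 0.1476

t ≈ 3.5 years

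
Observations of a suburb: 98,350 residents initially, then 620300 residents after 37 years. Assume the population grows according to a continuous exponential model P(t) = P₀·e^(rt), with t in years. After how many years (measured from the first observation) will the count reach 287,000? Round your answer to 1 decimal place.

r = ln(620300/98350) / 37 ≈ 0.049775 per year
t = ln(287000/98350) / r = 1.07095 / 0.049775 ≈ 21.516

t ≈ 21.5 years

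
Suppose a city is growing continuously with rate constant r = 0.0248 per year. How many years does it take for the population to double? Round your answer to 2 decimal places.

doubling time = ln(2) / |r| = 0.69315 / 0.0248

doubling time ≈ 27.95 years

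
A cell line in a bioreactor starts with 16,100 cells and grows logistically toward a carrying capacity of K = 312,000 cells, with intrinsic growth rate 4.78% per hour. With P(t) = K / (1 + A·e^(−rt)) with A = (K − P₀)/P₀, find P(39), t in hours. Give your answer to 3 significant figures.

≈ 81,100 cells

A = (312000 − 16100)/16100 = 18.37888
P(39) = 312000 / (1 + 18.37888·e^(−0.0478·39)) = 312000 / (1 + 18.37888·0.15502)
= 312000 / 3.8491 ≈ 81057.96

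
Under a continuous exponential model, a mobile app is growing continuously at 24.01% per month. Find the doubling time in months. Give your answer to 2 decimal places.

doubling time ≈ 2.89 months

doubling time = ln(2) / |r| = 0.69315 / 0.2401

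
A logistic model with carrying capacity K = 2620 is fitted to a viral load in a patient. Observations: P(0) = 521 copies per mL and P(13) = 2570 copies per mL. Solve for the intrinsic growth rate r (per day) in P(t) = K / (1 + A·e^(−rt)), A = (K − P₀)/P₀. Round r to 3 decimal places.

r ≈ 0.410 per day

A = (2620 − 521)/521 = 4.02879
2570 = 2620/(1 + 4.02879·e^(−r·13)) → e^(−13r) = (1.01946 − 1)/4.02879 = 0.004829
r = −ln(0.004829)/13 = 5.3331/13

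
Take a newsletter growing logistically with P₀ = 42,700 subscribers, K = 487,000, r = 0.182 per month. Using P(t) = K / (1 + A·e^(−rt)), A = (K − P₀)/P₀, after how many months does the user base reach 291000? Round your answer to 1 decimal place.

t ≈ 15.0 months

A = (487000 − 42700)/42700 = 10.40515
291000 = 487000/(1 + 10.40515·e^(−0.182t)) → 1 + 10.40515·e^(−0.182t) = 1.67354
e^(−0.182t) = 0.064731 → t = ln(15.44847)/0.182 = 2.73751/0.182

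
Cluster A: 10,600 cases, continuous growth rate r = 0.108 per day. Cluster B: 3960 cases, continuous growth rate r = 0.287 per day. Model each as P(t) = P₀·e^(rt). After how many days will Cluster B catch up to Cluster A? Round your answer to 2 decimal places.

t ≈ 5.50 days

10600·e^(0.108t) = 3960·e^(0.287t)
10600/3960 = e^((0.287 − 0.108)t) → ln(2.67677) = 0.179·t
t = 0.98461 / 0.179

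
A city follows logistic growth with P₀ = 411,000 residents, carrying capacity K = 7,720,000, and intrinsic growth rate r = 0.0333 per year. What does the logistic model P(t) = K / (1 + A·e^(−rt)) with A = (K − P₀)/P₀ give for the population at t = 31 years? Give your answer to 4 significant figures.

≈ 1,053,000 residents

A = (7720000 − 411000)/411000 = 17.78345
P(31) = 7720000 / (1 + 17.78345·e^(−0.0333·31)) = 7720000 / (1 + 17.78345·0.356187)
= 7720000 / 7.33423 ≈ 1052598.32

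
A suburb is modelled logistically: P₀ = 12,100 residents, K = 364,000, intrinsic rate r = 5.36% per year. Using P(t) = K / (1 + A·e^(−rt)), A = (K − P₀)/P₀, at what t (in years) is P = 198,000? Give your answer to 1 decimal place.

t ≈ 66.2 years

A = (364000 − 12100)/12100 = 29.08264
198000 = 364000/(1 + 29.08264·e^(−0.0536t)) → 1 + 29.08264·e^(−0.0536t) = 1.83838
e^(−0.0536t) = 0.028828 → t = ln(34.68894)/0.0536 = 3.54642/0.0536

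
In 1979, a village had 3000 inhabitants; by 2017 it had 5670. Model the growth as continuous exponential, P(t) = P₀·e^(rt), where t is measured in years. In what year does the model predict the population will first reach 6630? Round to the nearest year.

year 2026

r = ln(5670/3000) / 38 = 0.63658/38 ≈ 0.016752 per year
t = ln(6630/3000) / r = 0.79299/0.016752 ≈ 47.34 years after 1979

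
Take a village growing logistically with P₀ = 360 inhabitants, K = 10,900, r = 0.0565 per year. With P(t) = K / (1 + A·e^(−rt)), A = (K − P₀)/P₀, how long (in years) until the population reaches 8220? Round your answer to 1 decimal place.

A = (10900 − 360)/360 = 29.27778
8220 = 10900/(1 + 29.27778·e^(−0.0565t)) → 1 + 29.27778·e^(−0.0565t) = 1.32603
e^(−0.0565t) = 0.011136 → t = ln(89.79975)/0.0565 = 4.49758/0.0565

t ≈ 79.6 years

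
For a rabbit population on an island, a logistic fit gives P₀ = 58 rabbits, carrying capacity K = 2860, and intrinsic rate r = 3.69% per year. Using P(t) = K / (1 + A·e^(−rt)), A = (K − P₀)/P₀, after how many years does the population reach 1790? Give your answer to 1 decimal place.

t ≈ 119.0 years

A = (2860 − 58)/58 = 48.31034
1790 = 2860/(1 + 48.31034·e^(−0.0369t)) → 1 + 48.31034·e^(−0.0369t) = 1.59777
e^(−0.0369t) = 0.012373 → t = ln(80.81824)/0.0369 = 4.3922/0.0369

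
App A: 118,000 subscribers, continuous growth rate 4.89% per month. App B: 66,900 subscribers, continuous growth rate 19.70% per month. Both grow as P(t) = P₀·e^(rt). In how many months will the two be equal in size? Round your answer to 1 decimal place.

t ≈ 3.8 months

118000·e^(0.0489t) = 66900·e^(0.197t)
118000/66900 = e^((0.197 − 0.0489)t) → ln(1.76383) = 0.1481·t
t = 0.56749 / 0.1481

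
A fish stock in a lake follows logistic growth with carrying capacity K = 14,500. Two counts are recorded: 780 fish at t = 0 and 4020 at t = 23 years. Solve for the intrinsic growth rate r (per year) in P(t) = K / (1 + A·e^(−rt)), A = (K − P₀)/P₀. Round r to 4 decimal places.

r ≈ 0.0830 per year

A = (14500 − 780)/780 = 17.58974
4020 = 14500/(1 + 17.58974·e^(−r·23)) → e^(−23r) = (3.60697 − 1)/17.58974 = 0.148209
r = −ln(0.148209)/23 = 1.90913/23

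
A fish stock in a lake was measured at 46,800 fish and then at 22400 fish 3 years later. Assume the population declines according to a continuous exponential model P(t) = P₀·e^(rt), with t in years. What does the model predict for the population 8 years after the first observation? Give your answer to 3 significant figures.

≈ 6,560 fish

r = ln(22400/46800) / 3 ≈ -0.245607 per year
P(8) = 46800 · e^(-0.245607·8) = 46800 · 0.14018 ≈ 6560.22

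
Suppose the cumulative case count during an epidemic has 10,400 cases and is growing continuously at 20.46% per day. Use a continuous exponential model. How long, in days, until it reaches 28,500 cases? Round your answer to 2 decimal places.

t ≈ 4.93 days

28500 = 10400 · e^(0.2046·t)
t = ln(28500/10400) / 0.2046 = ln(2.74038) / 0.2046 = 1.0081 / 0.2046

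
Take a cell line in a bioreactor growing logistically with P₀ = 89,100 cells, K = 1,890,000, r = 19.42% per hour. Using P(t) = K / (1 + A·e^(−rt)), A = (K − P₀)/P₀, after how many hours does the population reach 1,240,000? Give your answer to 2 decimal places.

A = (1890000 − 89100)/89100 = 20.21212
1240000 = 1890000/(1 + 20.21212·e^(−0.1942t)) → 1 + 20.21212·e^(−0.1942t) = 1.52419
e^(−0.1942t) = 0.025935 → t = ln(38.55851)/0.1942 = 3.65218/0.1942

t ≈ 18.81 hours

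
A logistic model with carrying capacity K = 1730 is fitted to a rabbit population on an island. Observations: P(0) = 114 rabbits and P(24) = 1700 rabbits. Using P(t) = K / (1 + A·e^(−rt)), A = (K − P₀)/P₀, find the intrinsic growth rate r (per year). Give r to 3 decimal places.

A = (1730 − 114)/114 = 14.17544
1700 = 1730/(1 + 14.17544·e^(−r·24)) → e^(−24r) = (1.01765 − 1)/14.17544 = 0.001245
r = −ln(0.001245)/24 = 6.6887/24

r ≈ 0.279 per year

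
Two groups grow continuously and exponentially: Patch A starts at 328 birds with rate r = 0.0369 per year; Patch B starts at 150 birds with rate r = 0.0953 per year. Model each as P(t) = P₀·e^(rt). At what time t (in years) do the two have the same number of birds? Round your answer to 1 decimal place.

328·e^(0.0369t) = 150·e^(0.0953t)
328/150 = e^((0.0953 − 0.0369)t) → ln(2.18667) = 0.0584·t
t = 0.78238 / 0.0584

t ≈ 13.4 years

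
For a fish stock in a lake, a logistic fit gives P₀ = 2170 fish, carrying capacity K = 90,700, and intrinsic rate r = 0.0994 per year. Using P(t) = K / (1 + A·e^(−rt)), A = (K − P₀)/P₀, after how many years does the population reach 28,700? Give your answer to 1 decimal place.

t ≈ 29.6 years

A = (90700 − 2170)/2170 = 40.79724
28700 = 90700/(1 + 40.79724·e^(−0.0994t)) → 1 + 40.79724·e^(−0.0994t) = 3.16028
e^(−0.0994t) = 0.052952 → t = ln(18.88517)/0.0994 = 2.93838/0.0994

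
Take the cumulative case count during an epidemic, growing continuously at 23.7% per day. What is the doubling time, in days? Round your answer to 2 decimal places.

doubling time ≈ 2.92 days

doubling time = ln(2) / |r| = 0.69315 / 0.237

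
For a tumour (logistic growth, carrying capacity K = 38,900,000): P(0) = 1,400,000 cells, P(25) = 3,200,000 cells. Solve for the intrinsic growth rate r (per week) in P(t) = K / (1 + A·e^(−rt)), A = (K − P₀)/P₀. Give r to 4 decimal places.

A = (38900000 − 1400000)/1400000 = 26.78571
3200000 = 38900000/(1 + 26.78571·e^(−r·25)) → e^(−25r) = (12.15625 − 1)/26.78571 = 0.4165
r = −ln(0.4165)/25 = 0.87587/25

r ≈ 0.0350 per week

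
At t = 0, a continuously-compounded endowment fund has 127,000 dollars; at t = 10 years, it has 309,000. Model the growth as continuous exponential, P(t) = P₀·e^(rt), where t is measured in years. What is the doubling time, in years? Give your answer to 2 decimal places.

doubling time ≈ 7.80 years

r = ln(309000/127000) / 10 = ln(2.43307) / 10 ≈ 0.088915 per year
doubling time = ln 2 / |r| = 0.69315 / 0.088915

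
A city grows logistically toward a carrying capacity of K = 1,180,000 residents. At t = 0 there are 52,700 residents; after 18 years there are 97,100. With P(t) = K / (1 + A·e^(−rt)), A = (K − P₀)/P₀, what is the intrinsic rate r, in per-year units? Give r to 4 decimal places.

r ≈ 0.0362 per year

A = (1180000 − 52700)/52700 = 21.39089
97100 = 1180000/(1 + 21.39089·e^(−r·18)) → e^(−18r) = (12.15242 − 1)/21.39089 = 0.521363
r = −ln(0.521363)/18 = 0.65131/18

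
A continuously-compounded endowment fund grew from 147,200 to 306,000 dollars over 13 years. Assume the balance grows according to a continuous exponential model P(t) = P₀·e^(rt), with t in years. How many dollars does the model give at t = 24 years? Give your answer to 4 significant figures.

r = ln(306000/147200) / 13 ≈ 0.056292 per year
P(24) = 147200 · e^(0.056292·24) = 147200 · 3.86129 ≈ 568382.42

≈ 568,400 dollars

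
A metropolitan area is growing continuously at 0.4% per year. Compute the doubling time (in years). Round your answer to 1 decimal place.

doubling time ≈ 173.3 years

doubling time = ln(2) / |r| = 0.69315 / 0.004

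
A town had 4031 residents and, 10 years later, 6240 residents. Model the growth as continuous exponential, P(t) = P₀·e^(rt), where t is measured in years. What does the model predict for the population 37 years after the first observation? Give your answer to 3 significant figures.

≈ 20,300 residents

r = ln(6240/4031) / 10 ≈ 0.043697 per year
P(37) = 4031 · e^(0.043697·37) = 4031 · 5.03681 ≈ 20303.38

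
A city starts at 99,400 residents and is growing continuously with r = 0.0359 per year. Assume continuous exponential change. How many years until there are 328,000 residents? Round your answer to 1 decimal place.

328000 = 99400 · e^(0.0359·t)
t = ln(328000/99400) / 0.0359 = ln(3.2998) / 0.0359 = 1.19386 / 0.0359

t ≈ 33.3 years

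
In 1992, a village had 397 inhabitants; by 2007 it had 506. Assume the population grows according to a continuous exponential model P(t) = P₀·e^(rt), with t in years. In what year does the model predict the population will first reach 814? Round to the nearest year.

r = ln(506/397) / 15 = 0.2426/15 ≈ 0.016173 per year
t = ln(814/397) / r = 0.71802/0.016173 ≈ 44.4 years after 1992

year 2036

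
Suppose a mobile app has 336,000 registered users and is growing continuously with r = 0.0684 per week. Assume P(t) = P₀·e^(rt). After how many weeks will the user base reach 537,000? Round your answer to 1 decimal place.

537000 = 336000 · e^(0.0684·t)
t = ln(537000/336000) / 0.0684 = ln(1.59821) / 0.0684 = 0.46889 / 0.0684

t ≈ 6.9 weeks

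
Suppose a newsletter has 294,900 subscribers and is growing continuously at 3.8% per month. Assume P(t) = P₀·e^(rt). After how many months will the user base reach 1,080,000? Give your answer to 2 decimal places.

1080000 = 294900 · e^(0.038·t)
t = ln(1080000/294900) / 0.038 = ln(3.66226) / 0.038 = 1.29808 / 0.038

t ≈ 34.16 months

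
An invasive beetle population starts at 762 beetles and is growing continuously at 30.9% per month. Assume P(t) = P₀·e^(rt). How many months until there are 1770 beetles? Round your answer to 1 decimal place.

1770 = 762 · e^(0.309·t)
t = ln(1770/762) / 0.309 = ln(2.32283) / 0.309 = 0.84279 / 0.309

t ≈ 2.7 months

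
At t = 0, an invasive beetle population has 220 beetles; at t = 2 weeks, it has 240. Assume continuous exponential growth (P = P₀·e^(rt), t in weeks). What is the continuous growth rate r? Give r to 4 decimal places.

r ≈ 0.0435 per week

240 = 220 · e^(r·2)
e^(2r) = 240/220 = 1.09091
r = ln(1.09091) / 2 = 0.08701 / 2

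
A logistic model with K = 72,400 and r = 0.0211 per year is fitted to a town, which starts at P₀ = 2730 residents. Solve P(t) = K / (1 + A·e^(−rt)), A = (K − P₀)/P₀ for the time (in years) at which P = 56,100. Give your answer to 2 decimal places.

A = (72400 − 2730)/2730 = 25.52015
56100 = 72400/(1 + 25.52015·e^(−0.0211t)) → 1 + 25.52015·e^(−0.0211t) = 1.29055
e^(−0.0211t) = 0.011385 → t = ln(87.83314)/0.0211 = 4.47544/0.0211

t ≈ 212.11 years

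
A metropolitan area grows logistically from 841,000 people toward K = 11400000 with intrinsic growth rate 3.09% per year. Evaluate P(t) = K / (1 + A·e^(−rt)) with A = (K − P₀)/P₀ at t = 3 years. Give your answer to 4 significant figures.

≈ 916,100 people

A = (11400000 − 841000)/841000 = 12.55529
P(3) = 11400000 / (1 + 12.55529·e^(−0.0309·3)) = 11400000 / (1 + 12.55529·0.911467)
= 11400000 / 12.44373 ≈ 916123.84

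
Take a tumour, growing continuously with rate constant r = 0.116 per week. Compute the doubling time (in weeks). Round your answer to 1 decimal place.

doubling time ≈ 6.0 weeks

doubling time = ln(2) / |r| = 0.69315 / 0.116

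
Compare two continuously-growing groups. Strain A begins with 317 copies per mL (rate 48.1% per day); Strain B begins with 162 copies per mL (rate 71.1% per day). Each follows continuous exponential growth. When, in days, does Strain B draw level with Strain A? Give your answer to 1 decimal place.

t ≈ 2.9 days

317·e^(0.481t) = 162·e^(0.711t)
317/162 = e^((0.711 − 0.481)t) → ln(1.95679) = 0.23·t
t = 0.67131 / 0.23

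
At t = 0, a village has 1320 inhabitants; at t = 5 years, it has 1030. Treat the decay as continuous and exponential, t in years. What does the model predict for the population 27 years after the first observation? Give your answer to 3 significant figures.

r = ln(1030/1320) / 5 ≈ -0.049615 per year
P(27) = 1320 · e^(-0.049615·27) = 1320 · 0.26195 ≈ 345.78

≈ 346 inhabitants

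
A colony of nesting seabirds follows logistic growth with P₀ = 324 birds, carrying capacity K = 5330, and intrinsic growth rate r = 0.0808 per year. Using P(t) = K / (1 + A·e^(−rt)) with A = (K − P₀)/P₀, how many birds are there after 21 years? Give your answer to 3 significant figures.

A = (5330 − 324)/324 = 15.45062
P(21) = 5330 / (1 + 15.45062·e^(−0.0808·21)) = 5330 / (1 + 15.45062·0.183269)
= 5330 / 3.83162 ≈ 1391.06

≈ 1,390 birds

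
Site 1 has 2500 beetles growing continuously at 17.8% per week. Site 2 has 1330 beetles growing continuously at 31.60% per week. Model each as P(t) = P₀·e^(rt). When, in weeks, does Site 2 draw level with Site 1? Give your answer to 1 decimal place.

t ≈ 4.6 weeks

2500·e^(0.178t) = 1330·e^(0.316t)
2500/1330 = e^((0.316 − 0.178)t) → ln(1.8797) = 0.138·t
t = 0.63111 / 0.138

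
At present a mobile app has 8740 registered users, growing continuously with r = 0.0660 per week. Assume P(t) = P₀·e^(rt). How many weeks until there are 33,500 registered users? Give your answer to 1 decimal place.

33500 = 8740 · e^(0.066·t)
t = ln(33500/8740) / 0.066 = ln(3.83295) / 0.066 = 1.34364 / 0.066

t ≈ 20.4 weeks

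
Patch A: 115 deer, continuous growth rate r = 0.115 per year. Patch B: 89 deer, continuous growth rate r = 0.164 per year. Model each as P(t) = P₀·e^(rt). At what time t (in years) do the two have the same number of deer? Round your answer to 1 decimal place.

115·e^(0.115t) = 89·e^(0.164t)
115/89 = e^((0.164 − 0.115)t) → ln(1.29213) = 0.049·t
t = 0.2563 / 0.049

t ≈ 5.2 years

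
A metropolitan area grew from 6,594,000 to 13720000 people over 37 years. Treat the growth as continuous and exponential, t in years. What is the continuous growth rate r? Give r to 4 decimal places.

13720000 = 6594000 · e^(r·37)
e^(37r) = 13720000/6594000 = 2.08068
r = ln(2.08068) / 37 = 0.73269 / 37

r ≈ 0.0198 per year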